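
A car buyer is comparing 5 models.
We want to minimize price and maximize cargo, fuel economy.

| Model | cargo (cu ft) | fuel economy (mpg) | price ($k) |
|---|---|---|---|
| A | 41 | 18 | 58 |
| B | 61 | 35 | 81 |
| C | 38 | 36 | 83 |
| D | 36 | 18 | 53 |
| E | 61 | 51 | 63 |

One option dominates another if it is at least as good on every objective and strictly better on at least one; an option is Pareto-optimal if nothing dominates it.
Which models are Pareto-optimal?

A, D, E

A: not dominated.
B: dominated by E (cargo 61≥61, fuel economy 51≥35, price 63≤81).
C: dominated by E (cargo 61≥38, fuel economy 51≥36, price 63≤83).
D: not dominated (best price).
E: not dominated (best fuel economy).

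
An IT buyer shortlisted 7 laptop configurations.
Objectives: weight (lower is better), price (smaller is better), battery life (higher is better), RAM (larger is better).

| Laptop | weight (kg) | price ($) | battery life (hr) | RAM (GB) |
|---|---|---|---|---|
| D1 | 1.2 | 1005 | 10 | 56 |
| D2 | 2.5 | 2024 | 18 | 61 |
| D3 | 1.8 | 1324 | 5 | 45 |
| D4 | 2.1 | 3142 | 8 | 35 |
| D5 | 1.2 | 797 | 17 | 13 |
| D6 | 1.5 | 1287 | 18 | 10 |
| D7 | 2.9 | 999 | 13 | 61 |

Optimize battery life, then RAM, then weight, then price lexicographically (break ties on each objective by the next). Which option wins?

D2

First maximize battery life: best is 18, kept {D2, D6}.
Then maximize RAM: best is 61, kept {D2}.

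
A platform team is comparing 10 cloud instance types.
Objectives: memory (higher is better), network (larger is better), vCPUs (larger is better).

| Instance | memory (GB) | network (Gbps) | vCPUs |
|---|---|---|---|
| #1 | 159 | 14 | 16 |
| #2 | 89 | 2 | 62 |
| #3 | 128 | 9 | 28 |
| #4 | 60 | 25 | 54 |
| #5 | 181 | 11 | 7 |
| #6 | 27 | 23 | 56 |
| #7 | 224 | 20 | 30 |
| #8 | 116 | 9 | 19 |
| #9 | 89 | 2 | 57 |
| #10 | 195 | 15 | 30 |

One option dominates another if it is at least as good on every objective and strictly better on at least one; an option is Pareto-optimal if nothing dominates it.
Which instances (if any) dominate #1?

#7: memory 224≥159, network 20≥14, vCPUs 30≥16 — dominates #1.
#10: memory 195≥159, network 15≥14, vCPUs 30≥16 — dominates #1.
Others (#2, #3, #4, #5, #6, #8, #9) are each worse than #1 on at least one objective.

#7, #10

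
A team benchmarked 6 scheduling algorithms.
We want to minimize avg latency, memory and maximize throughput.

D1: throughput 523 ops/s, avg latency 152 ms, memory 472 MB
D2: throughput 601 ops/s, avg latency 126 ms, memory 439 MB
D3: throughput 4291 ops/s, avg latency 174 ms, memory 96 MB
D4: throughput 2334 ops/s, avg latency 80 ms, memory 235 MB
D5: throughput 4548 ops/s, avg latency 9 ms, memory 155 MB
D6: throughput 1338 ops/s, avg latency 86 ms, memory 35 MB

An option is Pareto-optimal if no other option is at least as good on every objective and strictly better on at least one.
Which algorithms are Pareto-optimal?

D1: dominated by D2 (throughput 601≥523, avg latency 126≤152, memory 439≤472).
D2: dominated by D4 (throughput 2334≥601, avg latency 80≤126, memory 235≤439).
D3: not dominated.
D4: dominated by D5 (throughput 4548≥2334, avg latency 9≤80, memory 155≤235).
D5: not dominated (best throughput).
D6: not dominated (best memory).

D3, D5, D6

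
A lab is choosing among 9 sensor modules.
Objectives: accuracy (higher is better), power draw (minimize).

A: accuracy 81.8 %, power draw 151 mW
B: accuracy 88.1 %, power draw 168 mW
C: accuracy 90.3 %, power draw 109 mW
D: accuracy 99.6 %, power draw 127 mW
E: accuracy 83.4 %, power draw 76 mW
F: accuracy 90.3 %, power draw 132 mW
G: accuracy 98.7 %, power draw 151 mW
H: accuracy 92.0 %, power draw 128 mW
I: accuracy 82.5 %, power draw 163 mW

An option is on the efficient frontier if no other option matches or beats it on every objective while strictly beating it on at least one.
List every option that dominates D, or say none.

none

A: worse on accuracy (81.8 vs 99.6).
B: worse on accuracy (88.1 vs 99.6).
C: worse on accuracy (90.3 vs 99.6).
E: worse on accuracy (83.4 vs 99.6).
F: worse on accuracy (90.3 vs 99.6).
G: worse on accuracy (98.7 vs 99.6).
H: worse on accuracy (92.0 vs 99.6).
I: worse on accuracy (82.5 vs 99.6).
No option dominates D.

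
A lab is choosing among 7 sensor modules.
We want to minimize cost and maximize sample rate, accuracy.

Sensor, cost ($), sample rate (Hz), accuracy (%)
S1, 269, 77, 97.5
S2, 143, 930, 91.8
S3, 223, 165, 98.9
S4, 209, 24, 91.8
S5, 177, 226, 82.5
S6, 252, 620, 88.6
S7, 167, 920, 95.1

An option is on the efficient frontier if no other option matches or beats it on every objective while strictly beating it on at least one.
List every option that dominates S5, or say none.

S2, S7

S2: cost 143≤177, sample rate 930≥226, accuracy 91.8≥82.5 — dominates S5.
S7: cost 167≤177, sample rate 920≥226, accuracy 95.1≥82.5 — dominates S5.
Others (S1, S3, S4, S6) are each worse than S5 on at least one objective.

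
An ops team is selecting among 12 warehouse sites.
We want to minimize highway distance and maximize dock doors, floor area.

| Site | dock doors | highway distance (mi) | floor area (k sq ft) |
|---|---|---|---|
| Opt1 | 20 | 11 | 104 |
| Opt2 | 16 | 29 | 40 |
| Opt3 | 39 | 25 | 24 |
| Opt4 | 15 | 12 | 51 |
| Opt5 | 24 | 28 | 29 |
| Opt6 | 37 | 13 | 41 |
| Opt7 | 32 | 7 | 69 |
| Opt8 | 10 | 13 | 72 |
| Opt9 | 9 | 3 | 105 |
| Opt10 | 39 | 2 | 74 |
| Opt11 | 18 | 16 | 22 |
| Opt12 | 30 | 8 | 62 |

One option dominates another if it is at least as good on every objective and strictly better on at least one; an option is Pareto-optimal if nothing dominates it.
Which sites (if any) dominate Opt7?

Opt10: dock doors 39≥32, highway distance 2≤7, floor area 74≥69 — dominates Opt7.
Others (Opt1, Opt2, Opt3, Opt4, Opt5, Opt6, Opt8, Opt9, Opt11, Opt12) are each worse than Opt7 on at least one objective.

Opt10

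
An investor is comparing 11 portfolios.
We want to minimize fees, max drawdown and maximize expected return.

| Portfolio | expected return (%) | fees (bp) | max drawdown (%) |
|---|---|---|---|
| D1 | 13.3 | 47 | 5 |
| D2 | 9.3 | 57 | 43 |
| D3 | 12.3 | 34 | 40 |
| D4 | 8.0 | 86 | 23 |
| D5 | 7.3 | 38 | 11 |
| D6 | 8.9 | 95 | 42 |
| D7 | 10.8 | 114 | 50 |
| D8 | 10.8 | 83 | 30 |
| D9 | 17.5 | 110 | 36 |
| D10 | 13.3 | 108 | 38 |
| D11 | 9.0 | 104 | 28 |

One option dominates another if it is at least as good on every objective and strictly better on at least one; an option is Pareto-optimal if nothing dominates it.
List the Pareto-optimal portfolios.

D1: not dominated (best max drawdown).
D2: dominated by D1 (expected return 13.3≥9.3, fees 47≤57, max drawdown 5≤43).
D3: not dominated (best fees).
D4: dominated by D1 (expected return 13.3≥8.0, fees 47≤86, max drawdown 5≤23).
D5: not dominated.
D6: dominated by D1 (expected return 13.3≥8.9, fees 47≤95, max drawdown 5≤42).
D7: dominated by D1 (expected return 13.3≥10.8, fees 47≤114, max drawdown 5≤50).
D8: dominated by D1 (expected return 13.3≥10.8, fees 47≤83, max drawdown 5≤30).
D9: not dominated (best expected return).
D10: dominated by D1 (expected return 13.3≥13.3, fees 47≤108, max drawdown 5≤38).
D11: dominated by D1 (expected return 13.3≥9.0, fees 47≤104, max drawdown 5≤28).

D1, D3, D5, D9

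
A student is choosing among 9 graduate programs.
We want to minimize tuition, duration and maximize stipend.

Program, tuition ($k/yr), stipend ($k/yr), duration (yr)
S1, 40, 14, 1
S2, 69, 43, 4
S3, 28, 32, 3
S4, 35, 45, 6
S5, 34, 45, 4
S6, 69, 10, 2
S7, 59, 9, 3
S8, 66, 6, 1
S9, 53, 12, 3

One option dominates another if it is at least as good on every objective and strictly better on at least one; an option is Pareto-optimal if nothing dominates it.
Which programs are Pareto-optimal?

S1: not dominated.
S2: dominated by S5 (tuition 34≤69, stipend 45≥43, duration 4≤4).
S3: not dominated (best tuition).
S4: dominated by S5 (tuition 34≤35, stipend 45≥45, duration 4≤6).
S5: not dominated.
S6: dominated by S1 (tuition 40≤69, stipend 14≥10, duration 1≤2).
S7: dominated by S1 (tuition 40≤59, stipend 14≥9, duration 1≤3).
S8: dominated by S1 (tuition 40≤66, stipend 14≥6, duration 1≤1).
S9: dominated by S1 (tuition 40≤53, stipend 14≥12, duration 1≤3).

S1, S3, S5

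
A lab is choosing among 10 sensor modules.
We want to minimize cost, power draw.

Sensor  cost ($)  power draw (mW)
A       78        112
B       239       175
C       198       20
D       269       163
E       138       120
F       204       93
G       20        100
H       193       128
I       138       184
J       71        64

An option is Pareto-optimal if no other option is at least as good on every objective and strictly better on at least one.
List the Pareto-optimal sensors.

A: dominated by G (cost 20≤78, power draw 100≤112).
B: dominated by A (cost 78≤239, power draw 112≤175).
C: not dominated (best power draw).
D: dominated by A (cost 78≤269, power draw 112≤163).
E: dominated by A (cost 78≤138, power draw 112≤120).
F: dominated by C (cost 198≤204, power draw 20≤93).
G: not dominated (best cost).
H: dominated by A (cost 78≤193, power draw 112≤128).
I: dominated by A (cost 78≤138, power draw 112≤184).
J: not dominated.

C, G, J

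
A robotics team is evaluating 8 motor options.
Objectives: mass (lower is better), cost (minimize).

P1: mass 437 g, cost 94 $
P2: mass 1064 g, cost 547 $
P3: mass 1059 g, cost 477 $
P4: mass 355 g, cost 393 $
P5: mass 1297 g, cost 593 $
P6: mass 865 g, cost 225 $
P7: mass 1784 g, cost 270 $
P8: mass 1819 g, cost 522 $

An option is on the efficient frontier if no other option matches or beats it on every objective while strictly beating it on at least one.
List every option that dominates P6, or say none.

P1

P1: mass 437≤865, cost 94≤225 — dominates P6.
Others (P2, P3, P4, P5, P7, P8) are each worse than P6 on at least one objective.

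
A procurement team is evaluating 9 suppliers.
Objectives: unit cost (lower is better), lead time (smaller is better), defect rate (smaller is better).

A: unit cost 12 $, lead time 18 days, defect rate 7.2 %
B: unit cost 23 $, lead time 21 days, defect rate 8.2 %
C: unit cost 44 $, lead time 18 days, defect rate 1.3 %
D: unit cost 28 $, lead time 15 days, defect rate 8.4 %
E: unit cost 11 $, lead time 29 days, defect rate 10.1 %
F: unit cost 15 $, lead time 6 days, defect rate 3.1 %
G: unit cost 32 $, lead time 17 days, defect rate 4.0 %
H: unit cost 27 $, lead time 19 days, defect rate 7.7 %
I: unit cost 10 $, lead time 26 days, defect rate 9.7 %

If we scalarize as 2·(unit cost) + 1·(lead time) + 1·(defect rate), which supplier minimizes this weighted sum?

F

A: 2·12 + 1·18 + 1·7.2 = 49.2
B: 2·23 + 1·21 + 1·8.2 = 75.2
C: 2·44 + 1·18 + 1·1.3 = 107.3
D: 2·28 + 1·15 + 1·8.4 = 79.4
E: 2·11 + 1·29 + 1·10.1 = 61.1
F: 2·15 + 1·6 + 1·3.1 = 39.1
G: 2·32 + 1·17 + 1·4.0 = 85.0
H: 2·27 + 1·19 + 1·7.7 = 80.7
I: 2·10 + 1·26 + 1·9.7 = 55.7
Lowest: F at 39.1.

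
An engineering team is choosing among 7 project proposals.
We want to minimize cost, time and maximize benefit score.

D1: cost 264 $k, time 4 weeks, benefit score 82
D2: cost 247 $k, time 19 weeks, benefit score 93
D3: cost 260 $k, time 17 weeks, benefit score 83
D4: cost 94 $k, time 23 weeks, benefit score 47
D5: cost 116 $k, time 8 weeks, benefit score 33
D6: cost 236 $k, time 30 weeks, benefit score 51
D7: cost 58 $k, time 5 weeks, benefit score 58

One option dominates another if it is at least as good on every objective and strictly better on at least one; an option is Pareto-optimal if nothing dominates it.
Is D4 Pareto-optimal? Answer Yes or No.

D7 vs D4: cost 58≤94, time 5≤23, benefit score 58≥47 — D7 is at least as good on every objective and strictly better on at least one, so D7 dominates D4.

No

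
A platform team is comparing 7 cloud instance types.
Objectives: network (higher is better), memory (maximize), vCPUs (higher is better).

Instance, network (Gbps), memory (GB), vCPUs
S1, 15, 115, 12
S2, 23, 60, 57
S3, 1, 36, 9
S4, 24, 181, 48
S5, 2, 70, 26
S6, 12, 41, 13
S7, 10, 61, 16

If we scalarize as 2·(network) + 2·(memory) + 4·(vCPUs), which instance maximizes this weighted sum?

S4

S1: 2·15 + 2·115 + 4·12 = 308
S2: 2·23 + 2·60 + 4·57 = 394
S3: 2·1 + 2·36 + 4·9 = 110
S4: 2·24 + 2·181 + 4·48 = 602
S5: 2·2 + 2·70 + 4·26 = 248
S6: 2·12 + 2·41 + 4·13 = 158
S7: 2·10 + 2·61 + 4·16 = 206
Highest: S4 at 602.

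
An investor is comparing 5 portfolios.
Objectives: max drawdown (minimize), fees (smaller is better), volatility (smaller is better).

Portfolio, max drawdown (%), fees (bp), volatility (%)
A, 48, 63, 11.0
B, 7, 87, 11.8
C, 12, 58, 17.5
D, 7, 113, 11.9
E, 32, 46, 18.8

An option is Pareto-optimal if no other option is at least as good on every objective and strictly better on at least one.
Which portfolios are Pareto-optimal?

A: not dominated (best volatility).
B: not dominated.
C: not dominated.
D: dominated by B (max drawdown 7≤7, fees 87≤113, volatility 11.8≤11.9).
E: not dominated (best fees).

A, B, C, E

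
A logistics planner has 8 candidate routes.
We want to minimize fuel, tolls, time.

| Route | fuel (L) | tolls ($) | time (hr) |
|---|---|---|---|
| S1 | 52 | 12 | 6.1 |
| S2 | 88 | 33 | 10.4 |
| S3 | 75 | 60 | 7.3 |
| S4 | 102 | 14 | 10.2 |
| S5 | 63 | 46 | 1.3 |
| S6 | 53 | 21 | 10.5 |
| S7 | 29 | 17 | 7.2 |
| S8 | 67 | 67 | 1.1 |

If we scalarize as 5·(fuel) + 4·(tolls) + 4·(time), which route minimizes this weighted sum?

S7

S1: 5·52 + 4·12 + 4·6.1 = 332.4
S2: 5·88 + 4·33 + 4·10.4 = 613.6
S3: 5·75 + 4·60 + 4·7.3 = 644.2
S4: 5·102 + 4·14 + 4·10.2 = 606.8
S5: 5·63 + 4·46 + 4·1.3 = 504.2
S6: 5·53 + 4·21 + 4·10.5 = 391.0
S7: 5·29 + 4·17 + 4·7.2 = 241.8
S8: 5·67 + 4·67 + 4·1.1 = 607.4
Lowest: S7 at 241.8.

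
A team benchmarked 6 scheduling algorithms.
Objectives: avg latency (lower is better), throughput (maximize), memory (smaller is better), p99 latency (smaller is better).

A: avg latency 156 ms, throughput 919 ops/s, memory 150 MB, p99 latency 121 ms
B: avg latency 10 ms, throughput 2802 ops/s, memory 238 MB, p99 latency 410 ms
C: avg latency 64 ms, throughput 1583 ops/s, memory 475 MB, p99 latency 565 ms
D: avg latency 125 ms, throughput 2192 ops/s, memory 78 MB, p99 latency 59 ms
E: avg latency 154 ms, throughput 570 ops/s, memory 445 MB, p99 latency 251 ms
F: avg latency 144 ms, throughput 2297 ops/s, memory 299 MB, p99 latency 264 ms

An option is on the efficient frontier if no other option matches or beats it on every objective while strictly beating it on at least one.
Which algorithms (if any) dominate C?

B

B: avg latency 10≤64, throughput 2802≥1583, memory 238≤475, p99 latency 410≤565 — dominates C.
Others (A, D, E, F) are each worse than C on at least one objective.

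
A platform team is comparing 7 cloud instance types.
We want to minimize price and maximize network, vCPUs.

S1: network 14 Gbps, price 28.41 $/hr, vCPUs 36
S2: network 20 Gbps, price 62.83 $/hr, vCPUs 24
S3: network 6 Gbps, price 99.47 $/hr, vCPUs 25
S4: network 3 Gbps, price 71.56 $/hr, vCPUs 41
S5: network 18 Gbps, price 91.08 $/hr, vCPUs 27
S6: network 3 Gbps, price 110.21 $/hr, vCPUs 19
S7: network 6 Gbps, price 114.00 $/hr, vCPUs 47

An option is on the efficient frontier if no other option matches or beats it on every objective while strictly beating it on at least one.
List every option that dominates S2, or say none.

S1: worse on network (14 vs 20).
S3: worse on network (6 vs 20).
S4: worse on network (3 vs 20).
S5: worse on network (18 vs 20).
S6: worse on network (3 vs 20).
S7: worse on network (6 vs 20).
No option dominates S2.

none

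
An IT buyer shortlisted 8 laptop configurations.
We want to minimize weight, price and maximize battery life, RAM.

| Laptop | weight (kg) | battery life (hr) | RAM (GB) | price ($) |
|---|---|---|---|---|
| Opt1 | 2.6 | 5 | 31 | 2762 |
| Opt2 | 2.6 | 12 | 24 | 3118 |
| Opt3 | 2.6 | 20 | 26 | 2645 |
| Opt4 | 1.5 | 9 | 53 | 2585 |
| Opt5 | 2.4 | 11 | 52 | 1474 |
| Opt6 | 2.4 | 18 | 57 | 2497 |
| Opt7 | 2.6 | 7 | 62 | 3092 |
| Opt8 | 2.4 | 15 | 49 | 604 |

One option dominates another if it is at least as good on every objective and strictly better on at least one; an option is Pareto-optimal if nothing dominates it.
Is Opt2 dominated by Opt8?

Yes

Opt8 vs Opt2: weight 2.4≤2.6, battery life 15≥12, RAM 49≥24, price 604≤3118 — Opt8 is at least as good on every objective with at least one strict improvement.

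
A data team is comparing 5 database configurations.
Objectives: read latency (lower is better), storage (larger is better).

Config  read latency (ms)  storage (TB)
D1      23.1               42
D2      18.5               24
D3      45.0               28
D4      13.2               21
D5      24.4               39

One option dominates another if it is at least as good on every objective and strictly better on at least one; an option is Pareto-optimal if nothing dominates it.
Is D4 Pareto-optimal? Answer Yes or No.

Yes

D1: worse on read latency (23.1 vs 13.2).
D2: worse on read latency (18.5 vs 13.2).
D3: worse on read latency (45.0 vs 13.2).
D5: worse on read latency (24.4 vs 13.2).
No option is at least as good as D4 on every objective and strictly better on one.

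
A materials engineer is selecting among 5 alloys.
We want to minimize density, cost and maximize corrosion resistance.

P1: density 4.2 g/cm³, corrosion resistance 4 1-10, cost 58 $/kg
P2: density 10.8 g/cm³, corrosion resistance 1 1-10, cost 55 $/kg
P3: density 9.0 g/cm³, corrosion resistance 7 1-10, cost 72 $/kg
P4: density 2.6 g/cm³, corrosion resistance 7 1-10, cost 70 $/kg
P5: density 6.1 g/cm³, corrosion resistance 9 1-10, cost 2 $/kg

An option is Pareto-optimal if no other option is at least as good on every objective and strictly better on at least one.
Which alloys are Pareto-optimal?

P1, P4, P5

P1: not dominated.
P2: dominated by P5 (density 6.1≤10.8, corrosion resistance 9≥1, cost 2≤55).
P3: dominated by P4 (density 2.6≤9.0, corrosion resistance 7≥7, cost 70≤72).
P4: not dominated (best density).
P5: not dominated (best corrosion resistance).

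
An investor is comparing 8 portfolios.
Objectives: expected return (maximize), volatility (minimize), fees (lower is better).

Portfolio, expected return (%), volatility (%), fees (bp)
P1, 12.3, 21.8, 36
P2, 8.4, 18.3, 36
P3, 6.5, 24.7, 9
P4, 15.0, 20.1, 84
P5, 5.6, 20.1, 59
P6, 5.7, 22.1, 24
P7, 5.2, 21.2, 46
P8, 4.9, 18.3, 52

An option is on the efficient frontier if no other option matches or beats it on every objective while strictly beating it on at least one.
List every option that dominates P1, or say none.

none

P2: worse on expected return (8.4 vs 12.3).
P3: worse on expected return (6.5 vs 12.3).
P4: worse on fees (84 vs 36).
P5: worse on expected return (5.6 vs 12.3).
P6: worse on expected return (5.7 vs 12.3).
P7: worse on expected return (5.2 vs 12.3).
P8: worse on expected return (4.9 vs 12.3).
No option dominates P1.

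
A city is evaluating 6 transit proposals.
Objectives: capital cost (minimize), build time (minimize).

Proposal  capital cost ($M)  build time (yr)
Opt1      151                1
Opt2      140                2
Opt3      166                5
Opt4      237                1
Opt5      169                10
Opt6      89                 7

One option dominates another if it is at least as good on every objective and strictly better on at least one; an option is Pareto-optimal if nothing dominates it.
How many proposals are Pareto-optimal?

Opt1: not dominated.
Opt2: not dominated.
Opt3: dominated by Opt1 (capital cost 151≤166, build time 1≤5).
Opt4: dominated by Opt1 (capital cost 151≤237, build time 1≤1).
Opt5: dominated by Opt1 (capital cost 151≤169, build time 1≤10).
Opt6: not dominated (best capital cost).
Pareto-optimal: Opt1, Opt2, Opt6 → 3.

3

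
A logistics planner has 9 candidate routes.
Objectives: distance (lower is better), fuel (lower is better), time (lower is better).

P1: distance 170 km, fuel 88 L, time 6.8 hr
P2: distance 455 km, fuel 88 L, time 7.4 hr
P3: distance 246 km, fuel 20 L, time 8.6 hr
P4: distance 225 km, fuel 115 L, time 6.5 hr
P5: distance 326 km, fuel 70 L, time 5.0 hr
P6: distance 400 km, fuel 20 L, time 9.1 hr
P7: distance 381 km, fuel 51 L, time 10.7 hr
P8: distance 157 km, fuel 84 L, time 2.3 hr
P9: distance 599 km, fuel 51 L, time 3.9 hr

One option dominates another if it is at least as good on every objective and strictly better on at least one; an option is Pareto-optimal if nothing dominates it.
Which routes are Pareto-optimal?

P1: dominated by P8 (distance 157≤170, fuel 84≤88, time 2.3≤6.8).
P2: dominated by P1 (distance 170≤455, fuel 88≤88, time 6.8≤7.4).
P3: not dominated.
P4: dominated by P8 (distance 157≤225, fuel 84≤115, time 2.3≤6.5).
P5: not dominated.
P6: dominated by P3 (distance 246≤400, fuel 20≤20, time 8.6≤9.1).
P7: dominated by P3 (distance 246≤381, fuel 20≤51, time 8.6≤10.7).
P8: not dominated (best distance).
P9: not dominated.

P3, P5, P8, P9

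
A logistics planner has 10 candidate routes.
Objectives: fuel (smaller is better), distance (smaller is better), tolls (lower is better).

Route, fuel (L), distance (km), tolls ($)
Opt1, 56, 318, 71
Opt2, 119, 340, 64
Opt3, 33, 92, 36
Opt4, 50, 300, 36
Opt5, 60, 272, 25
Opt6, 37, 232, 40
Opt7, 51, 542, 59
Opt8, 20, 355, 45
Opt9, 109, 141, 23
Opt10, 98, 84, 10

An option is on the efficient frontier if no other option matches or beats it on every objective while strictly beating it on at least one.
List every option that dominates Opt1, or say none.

Opt3: fuel 33≤56, distance 92≤318, tolls 36≤71 — dominates Opt1.
Opt4: fuel 50≤56, distance 300≤318, tolls 36≤71 — dominates Opt1.
Opt6: fuel 37≤56, distance 232≤318, tolls 40≤71 — dominates Opt1.
Others (Opt2, Opt5, Opt7, Opt8, Opt9, Opt10) are each worse than Opt1 on at least one objective.

Opt3, Opt4, Opt6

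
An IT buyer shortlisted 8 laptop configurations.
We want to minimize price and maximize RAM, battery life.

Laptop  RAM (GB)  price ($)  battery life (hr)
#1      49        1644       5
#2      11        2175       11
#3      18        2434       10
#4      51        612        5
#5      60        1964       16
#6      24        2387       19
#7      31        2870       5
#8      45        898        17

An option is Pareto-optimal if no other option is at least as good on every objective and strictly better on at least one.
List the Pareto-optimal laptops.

#4, #5, #6, #8

#1: dominated by #4 (RAM 51≥49, price 612≤1644, battery life 5≥5).
#2: dominated by #5 (RAM 60≥11, price 1964≤2175, battery life 16≥11).
#3: dominated by #5 (RAM 60≥18, price 1964≤2434, battery life 16≥10).
#4: not dominated (best price).
#5: not dominated (best RAM).
#6: not dominated (best battery life).
#7: dominated by #1 (RAM 49≥31, price 1644≤2870, battery life 5≥5).
#8: not dominated.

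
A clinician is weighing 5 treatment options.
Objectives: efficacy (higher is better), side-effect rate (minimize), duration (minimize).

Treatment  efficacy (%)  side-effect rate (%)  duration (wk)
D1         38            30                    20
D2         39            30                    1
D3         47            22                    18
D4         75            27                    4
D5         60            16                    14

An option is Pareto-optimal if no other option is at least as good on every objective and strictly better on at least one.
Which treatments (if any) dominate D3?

D5

D5: efficacy 60≥47, side-effect rate 16≤22, duration 14≤18 — dominates D3.
Others (D1, D2, D4) are each worse than D3 on at least one objective.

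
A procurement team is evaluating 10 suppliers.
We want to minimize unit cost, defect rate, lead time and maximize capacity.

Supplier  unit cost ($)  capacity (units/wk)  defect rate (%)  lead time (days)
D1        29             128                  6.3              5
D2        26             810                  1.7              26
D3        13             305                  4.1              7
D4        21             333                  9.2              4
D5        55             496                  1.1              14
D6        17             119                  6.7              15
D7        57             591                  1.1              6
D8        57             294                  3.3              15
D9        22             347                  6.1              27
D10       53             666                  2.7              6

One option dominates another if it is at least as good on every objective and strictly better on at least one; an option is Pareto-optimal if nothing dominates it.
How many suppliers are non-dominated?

D1: not dominated.
D2: not dominated (best capacity).
D3: not dominated (best unit cost).
D4: not dominated (best lead time).
D5: not dominated.
D6: dominated by D3 (unit cost 13≤17, capacity 305≥119, defect rate 4.1≤6.7, lead time 7≤15).
D7: not dominated.
D8: dominated by D5 (unit cost 55≤57, capacity 496≥294, defect rate 1.1≤3.3, lead time 14≤15).
D9: not dominated.
D10: not dominated.
Pareto-optimal: D1, D2, D3, D4, D5, D7, D9, D10 → 8.

8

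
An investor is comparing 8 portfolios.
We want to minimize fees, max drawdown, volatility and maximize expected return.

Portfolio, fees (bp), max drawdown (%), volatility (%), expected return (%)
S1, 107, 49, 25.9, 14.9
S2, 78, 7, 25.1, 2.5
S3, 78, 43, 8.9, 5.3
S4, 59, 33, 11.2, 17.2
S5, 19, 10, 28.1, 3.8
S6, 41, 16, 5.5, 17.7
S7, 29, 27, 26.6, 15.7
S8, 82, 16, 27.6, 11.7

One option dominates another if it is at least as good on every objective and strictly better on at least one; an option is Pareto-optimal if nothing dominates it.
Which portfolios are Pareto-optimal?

S1: dominated by S4 (fees 59≤107, max drawdown 33≤49, volatility 11.2≤25.9, expected return 17.2≥14.9).
S2: not dominated (best max drawdown).
S3: dominated by S6 (fees 41≤78, max drawdown 16≤43, volatility 5.5≤8.9, expected return 17.7≥5.3).
S4: dominated by S6 (fees 41≤59, max drawdown 16≤33, volatility 5.5≤11.2, expected return 17.7≥17.2).
S5: not dominated (best fees).
S6: not dominated (best volatility).
S7: not dominated.
S8: dominated by S6 (fees 41≤82, max drawdown 16≤16, volatility 5.5≤27.6, expected return 17.7≥11.7).

S2, S5, S6, S7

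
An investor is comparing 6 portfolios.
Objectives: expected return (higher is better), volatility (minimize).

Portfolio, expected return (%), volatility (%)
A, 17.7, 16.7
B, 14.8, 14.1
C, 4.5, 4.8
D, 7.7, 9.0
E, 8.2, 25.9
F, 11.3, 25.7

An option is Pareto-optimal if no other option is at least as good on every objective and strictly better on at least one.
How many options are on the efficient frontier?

A: not dominated (best expected return).
B: not dominated.
C: not dominated (best volatility).
D: not dominated.
E: dominated by A (expected return 17.7≥8.2, volatility 16.7≤25.9).
F: dominated by A (expected return 17.7≥11.3, volatility 16.7≤25.7).
Pareto-optimal: A, B, C, D → 4.

4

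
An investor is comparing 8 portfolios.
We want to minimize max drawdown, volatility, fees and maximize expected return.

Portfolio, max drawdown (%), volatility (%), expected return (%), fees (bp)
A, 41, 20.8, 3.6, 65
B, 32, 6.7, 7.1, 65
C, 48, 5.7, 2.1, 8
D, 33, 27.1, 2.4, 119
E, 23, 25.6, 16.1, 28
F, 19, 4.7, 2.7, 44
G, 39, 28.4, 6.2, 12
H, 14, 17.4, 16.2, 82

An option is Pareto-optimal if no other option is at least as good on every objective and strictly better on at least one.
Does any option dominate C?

A: worse on volatility (20.8 vs 5.7).
B: worse on volatility (6.7 vs 5.7).
D: worse on volatility (27.1 vs 5.7).
E: worse on volatility (25.6 vs 5.7).
F: worse on fees (44 vs 8).
G: worse on volatility (28.4 vs 5.7).
H: worse on volatility (17.4 vs 5.7).
No option is at least as good as C on every objective and strictly better on one.

No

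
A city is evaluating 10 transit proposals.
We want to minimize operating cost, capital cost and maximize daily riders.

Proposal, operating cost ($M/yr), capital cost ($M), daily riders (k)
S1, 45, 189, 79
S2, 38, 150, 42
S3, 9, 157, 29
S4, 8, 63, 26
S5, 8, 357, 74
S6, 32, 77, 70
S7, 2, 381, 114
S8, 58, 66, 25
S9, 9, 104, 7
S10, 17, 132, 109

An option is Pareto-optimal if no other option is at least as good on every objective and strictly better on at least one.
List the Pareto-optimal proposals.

S3, S4, S5, S6, S7, S10

S1: dominated by S10 (operating cost 17≤45, capital cost 132≤189, daily riders 109≥79).
S2: dominated by S6 (operating cost 32≤38, capital cost 77≤150, daily riders 70≥42).
S3: not dominated.
S4: not dominated (best capital cost).
S5: not dominated.
S6: not dominated.
S7: not dominated (best operating cost).
S8: dominated by S4 (operating cost 8≤58, capital cost 63≤66, daily riders 26≥25).
S9: dominated by S4 (operating cost 8≤9, capital cost 63≤104, daily riders 26≥7).
S10: not dominated.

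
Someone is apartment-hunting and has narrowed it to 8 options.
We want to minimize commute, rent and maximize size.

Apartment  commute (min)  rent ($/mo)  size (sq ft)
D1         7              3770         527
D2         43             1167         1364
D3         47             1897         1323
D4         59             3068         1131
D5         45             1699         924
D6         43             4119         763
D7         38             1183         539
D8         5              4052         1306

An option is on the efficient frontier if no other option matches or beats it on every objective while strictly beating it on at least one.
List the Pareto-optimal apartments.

D1: not dominated.
D2: not dominated (best rent).
D3: dominated by D2 (commute 43≤47, rent 1167≤1897, size 1364≥1323).
D4: dominated by D2 (commute 43≤59, rent 1167≤3068, size 1364≥1131).
D5: dominated by D2 (commute 43≤45, rent 1167≤1699, size 1364≥924).
D6: dominated by D2 (commute 43≤43, rent 1167≤4119, size 1364≥763).
D7: not dominated.
D8: not dominated (best commute).

D1, D2, D7, D8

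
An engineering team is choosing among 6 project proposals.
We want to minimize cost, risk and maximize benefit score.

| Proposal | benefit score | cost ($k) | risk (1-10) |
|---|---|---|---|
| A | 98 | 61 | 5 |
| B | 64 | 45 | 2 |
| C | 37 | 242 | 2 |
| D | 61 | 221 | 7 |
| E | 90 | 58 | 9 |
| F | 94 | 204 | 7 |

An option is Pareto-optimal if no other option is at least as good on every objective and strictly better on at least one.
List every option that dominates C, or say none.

B: benefit score 64≥37, cost 45≤242, risk 2≤2 — dominates C.
Others (A, D, E, F) are each worse than C on at least one objective.

B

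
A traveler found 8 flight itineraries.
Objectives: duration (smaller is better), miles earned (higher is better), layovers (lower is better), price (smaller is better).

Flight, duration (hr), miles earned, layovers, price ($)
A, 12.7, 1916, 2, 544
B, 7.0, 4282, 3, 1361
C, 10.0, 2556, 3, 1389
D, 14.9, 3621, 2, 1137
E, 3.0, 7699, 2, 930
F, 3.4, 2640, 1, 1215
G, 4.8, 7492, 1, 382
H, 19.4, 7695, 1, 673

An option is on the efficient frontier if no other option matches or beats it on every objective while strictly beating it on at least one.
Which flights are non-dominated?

A: dominated by G (duration 4.8≤12.7, miles earned 7492≥1916, layovers 1≤2, price 382≤544).
B: dominated by E (duration 3.0≤7.0, miles earned 7699≥4282, layovers 2≤3, price 930≤1361).
C: dominated by B (duration 7.0≤10.0, miles earned 4282≥2556, layovers 3≤3, price 1361≤1389).
D: dominated by E (duration 3.0≤14.9, miles earned 7699≥3621, layovers 2≤2, price 930≤1137).
E: not dominated (best duration).
F: not dominated.
G: not dominated (best price).
H: not dominated.

E, F, G, H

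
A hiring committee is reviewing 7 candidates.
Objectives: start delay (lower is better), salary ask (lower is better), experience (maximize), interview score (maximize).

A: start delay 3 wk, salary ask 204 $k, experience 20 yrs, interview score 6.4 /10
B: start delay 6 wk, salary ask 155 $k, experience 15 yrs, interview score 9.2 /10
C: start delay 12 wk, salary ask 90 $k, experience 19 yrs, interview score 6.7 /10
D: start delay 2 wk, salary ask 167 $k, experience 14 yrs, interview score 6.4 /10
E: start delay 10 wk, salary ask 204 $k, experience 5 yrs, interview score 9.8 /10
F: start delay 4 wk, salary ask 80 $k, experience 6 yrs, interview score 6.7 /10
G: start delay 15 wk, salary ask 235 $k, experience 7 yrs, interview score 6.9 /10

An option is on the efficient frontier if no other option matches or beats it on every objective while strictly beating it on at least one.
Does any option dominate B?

A: worse on salary ask (204 vs 155).
C: worse on start delay (12 vs 6).
D: worse on salary ask (167 vs 155).
E: worse on start delay (10 vs 6).
F: worse on experience (6 vs 15).
G: worse on start delay (15 vs 6).
No option is at least as good as B on every objective and strictly better on one.

No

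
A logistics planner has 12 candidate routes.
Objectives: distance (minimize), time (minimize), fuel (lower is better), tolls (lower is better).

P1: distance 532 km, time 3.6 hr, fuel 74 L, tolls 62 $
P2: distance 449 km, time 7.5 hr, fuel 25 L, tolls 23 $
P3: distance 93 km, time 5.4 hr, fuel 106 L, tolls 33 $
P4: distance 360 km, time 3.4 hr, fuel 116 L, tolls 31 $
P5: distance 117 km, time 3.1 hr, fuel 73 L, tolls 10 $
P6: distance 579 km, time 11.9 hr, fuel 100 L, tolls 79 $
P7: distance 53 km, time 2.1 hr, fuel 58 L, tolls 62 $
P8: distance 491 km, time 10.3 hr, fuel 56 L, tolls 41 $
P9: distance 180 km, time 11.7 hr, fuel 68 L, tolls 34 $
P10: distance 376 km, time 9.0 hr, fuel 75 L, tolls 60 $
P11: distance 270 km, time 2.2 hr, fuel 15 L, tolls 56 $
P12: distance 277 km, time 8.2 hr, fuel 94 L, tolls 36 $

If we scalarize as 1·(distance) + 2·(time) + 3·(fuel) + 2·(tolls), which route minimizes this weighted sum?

P1: 1·532 + 2·3.6 + 3·74 + 2·62 = 885.2
P2: 1·449 + 2·7.5 + 3·25 + 2·23 = 585.0
P3: 1·93 + 2·5.4 + 3·106 + 2·33 = 487.8
P4: 1·360 + 2·3.4 + 3·116 + 2·31 = 776.8
P5: 1·117 + 2·3.1 + 3·73 + 2·10 = 362.2
P6: 1·579 + 2·11.9 + 3·100 + 2·79 = 1060.8
P7: 1·53 + 2·2.1 + 3·58 + 2·62 = 355.2
P8: 1·491 + 2·10.3 + 3·56 + 2·41 = 761.6
P9: 1·180 + 2·11.7 + 3·68 + 2·34 = 475.4
P10: 1·376 + 2·9.0 + 3·75 + 2·60 = 739.0
P11: 1·270 + 2·2.2 + 3·15 + 2·56 = 431.4
P12: 1·277 + 2·8.2 + 3·94 + 2·36 = 647.4
Lowest: P7 at 355.2.

P7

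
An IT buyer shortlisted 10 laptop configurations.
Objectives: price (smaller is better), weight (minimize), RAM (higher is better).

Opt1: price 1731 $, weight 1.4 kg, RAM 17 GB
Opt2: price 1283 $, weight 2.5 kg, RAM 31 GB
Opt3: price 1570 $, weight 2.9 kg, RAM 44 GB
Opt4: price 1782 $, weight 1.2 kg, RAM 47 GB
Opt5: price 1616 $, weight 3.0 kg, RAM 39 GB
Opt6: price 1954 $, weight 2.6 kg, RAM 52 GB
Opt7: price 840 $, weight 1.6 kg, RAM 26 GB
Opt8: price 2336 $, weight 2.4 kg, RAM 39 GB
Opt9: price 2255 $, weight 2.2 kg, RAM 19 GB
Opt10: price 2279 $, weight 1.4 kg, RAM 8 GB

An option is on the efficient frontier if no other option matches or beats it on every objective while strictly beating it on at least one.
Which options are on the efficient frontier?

Opt1: not dominated.
Opt2: not dominated.
Opt3: not dominated.
Opt4: not dominated (best weight).
Opt5: dominated by Opt3 (price 1570≤1616, weight 2.9≤3.0, RAM 44≥39).
Opt6: not dominated (best RAM).
Opt7: not dominated (best price).
Opt8: dominated by Opt4 (price 1782≤2336, weight 1.2≤2.4, RAM 47≥39).
Opt9: dominated by Opt4 (price 1782≤2255, weight 1.2≤2.2, RAM 47≥19).
Opt10: dominated by Opt1 (price 1731≤2279, weight 1.4≤1.4, RAM 17≥8).

Opt1, Opt2, Opt3, Opt4, Opt6, Opt7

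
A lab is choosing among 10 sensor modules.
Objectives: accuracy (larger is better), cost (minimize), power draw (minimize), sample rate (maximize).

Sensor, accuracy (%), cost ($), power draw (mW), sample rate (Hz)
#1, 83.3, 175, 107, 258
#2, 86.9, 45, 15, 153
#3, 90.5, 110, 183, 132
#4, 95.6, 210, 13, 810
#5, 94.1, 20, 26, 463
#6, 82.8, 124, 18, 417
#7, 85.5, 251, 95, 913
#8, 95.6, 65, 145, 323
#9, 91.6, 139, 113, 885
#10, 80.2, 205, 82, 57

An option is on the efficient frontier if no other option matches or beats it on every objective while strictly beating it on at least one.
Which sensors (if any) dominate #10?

#2, #5, #6

#2: accuracy 86.9≥80.2, cost 45≤205, power draw 15≤82, sample rate 153≥57 — dominates #10.
#5: accuracy 94.1≥80.2, cost 20≤205, power draw 26≤82, sample rate 463≥57 — dominates #10.
#6: accuracy 82.8≥80.2, cost 124≤205, power draw 18≤82, sample rate 417≥57 — dominates #10.
Others (#1, #3, #4, #7, #8, #9) are each worse than #10 on at least one objective.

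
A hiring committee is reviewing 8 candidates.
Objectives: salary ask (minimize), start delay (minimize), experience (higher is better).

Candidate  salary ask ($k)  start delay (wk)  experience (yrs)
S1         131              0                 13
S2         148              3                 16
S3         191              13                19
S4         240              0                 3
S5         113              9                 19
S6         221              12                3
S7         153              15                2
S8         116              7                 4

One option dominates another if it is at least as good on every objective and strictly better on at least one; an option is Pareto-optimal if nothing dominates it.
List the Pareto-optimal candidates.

S1, S2, S5, S8

S1: not dominated.
S2: not dominated.
S3: dominated by S5 (salary ask 113≤191, start delay 9≤13, experience 19≥19).
S4: dominated by S1 (salary ask 131≤240, start delay 0≤0, experience 13≥3).
S5: not dominated (best salary ask).
S6: dominated by S1 (salary ask 131≤221, start delay 0≤12, experience 13≥3).
S7: dominated by S1 (salary ask 131≤153, start delay 0≤15, experience 13≥2).
S8: not dominated.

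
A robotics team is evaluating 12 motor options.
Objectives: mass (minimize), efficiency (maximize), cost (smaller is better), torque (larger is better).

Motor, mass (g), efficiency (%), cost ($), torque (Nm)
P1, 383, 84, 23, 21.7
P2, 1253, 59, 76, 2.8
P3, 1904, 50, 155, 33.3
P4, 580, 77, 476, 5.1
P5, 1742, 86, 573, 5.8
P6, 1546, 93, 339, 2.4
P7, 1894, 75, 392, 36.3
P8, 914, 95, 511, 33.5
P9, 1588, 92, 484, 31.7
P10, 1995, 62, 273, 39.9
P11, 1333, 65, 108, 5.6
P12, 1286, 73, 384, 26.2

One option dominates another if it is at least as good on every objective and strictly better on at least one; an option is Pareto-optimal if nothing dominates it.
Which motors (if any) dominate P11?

P1

P1: mass 383≤1333, efficiency 84≥65, cost 23≤108, torque 21.7≥5.6 — dominates P11.
Others (P2, P3, P4, P5, P6, P7, P8, P9, P10, P12) are each worse than P11 on at least one objective.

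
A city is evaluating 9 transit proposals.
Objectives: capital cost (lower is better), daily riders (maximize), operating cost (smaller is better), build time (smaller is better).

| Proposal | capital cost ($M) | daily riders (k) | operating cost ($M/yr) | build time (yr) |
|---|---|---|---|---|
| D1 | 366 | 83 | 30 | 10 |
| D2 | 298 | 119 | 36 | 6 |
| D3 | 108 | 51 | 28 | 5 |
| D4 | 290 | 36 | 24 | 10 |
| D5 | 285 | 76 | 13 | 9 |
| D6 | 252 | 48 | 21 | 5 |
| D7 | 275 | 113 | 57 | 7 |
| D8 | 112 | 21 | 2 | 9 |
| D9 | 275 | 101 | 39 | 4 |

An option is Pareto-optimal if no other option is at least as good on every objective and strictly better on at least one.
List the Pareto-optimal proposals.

D1, D2, D3, D5, D6, D7, D8, D9

D1: not dominated.
D2: not dominated (best daily riders).
D3: not dominated (best capital cost).
D4: dominated by D5 (capital cost 285≤290, daily riders 76≥36, operating cost 13≤24, build time 9≤10).
D5: not dominated.
D6: not dominated.
D7: not dominated.
D8: not dominated (best operating cost).
D9: not dominated (best build time).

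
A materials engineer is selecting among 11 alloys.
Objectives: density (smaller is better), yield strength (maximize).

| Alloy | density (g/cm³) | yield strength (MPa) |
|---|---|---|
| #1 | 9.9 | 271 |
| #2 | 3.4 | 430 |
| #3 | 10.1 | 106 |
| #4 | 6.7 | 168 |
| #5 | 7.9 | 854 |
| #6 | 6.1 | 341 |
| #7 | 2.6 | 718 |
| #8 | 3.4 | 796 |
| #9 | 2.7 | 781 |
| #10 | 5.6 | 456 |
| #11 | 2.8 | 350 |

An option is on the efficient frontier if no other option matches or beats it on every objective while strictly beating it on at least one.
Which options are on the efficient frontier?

#5, #7, #8, #9

#1: dominated by #2 (density 3.4≤9.9, yield strength 430≥271).
#2: dominated by #7 (density 2.6≤3.4, yield strength 718≥430).
#3: dominated by #1 (density 9.9≤10.1, yield strength 271≥106).
#4: dominated by #2 (density 3.4≤6.7, yield strength 430≥168).
#5: not dominated (best yield strength).
#6: dominated by #2 (density 3.4≤6.1, yield strength 430≥341).
#7: not dominated (best density).
#8: not dominated.
#9: not dominated.
#10: dominated by #7 (density 2.6≤5.6, yield strength 718≥456).
#11: dominated by #7 (density 2.6≤2.8, yield strength 718≥350).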